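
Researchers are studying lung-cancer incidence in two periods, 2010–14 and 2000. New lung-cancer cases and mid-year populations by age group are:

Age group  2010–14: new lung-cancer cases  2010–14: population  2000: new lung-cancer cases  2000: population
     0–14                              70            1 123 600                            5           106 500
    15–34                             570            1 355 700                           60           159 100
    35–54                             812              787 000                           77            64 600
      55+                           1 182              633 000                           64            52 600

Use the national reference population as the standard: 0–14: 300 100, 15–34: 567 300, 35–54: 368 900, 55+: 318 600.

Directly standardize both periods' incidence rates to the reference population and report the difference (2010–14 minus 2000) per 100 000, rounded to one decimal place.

Age-specific rates per 100 000 for 2010–14: 6.23, 42.04, 103.18, 186.73.
For 2000: 4.69, 37.71, 119.20, 121.67.
Standard total = 1 554 900; weights = 0.1930, 0.3648, 0.2372, 0.2049.
2010–14: 0.1930×6.23 + 0.3648×42.04 + 0.2372×103.18 + 0.2049×186.73 = 79.2820 per 100 000.
2000: 0.1930×4.69 + 0.3648×37.71 + 0.2372×119.20 + 0.2049×121.67 = 67.8752 per 100 000.
Difference = 79.2820 − 67.8752 = 11.4068.

11.4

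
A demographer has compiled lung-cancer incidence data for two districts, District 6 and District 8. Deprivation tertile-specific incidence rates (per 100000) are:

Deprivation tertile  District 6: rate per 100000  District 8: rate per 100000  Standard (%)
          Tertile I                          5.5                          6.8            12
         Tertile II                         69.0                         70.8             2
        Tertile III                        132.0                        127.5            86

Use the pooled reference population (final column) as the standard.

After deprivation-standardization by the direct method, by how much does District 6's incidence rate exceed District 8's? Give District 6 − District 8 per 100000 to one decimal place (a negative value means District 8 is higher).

Standard weights: 0.12, 0.02, 0.86.
District 6: 0.1200×5.5 + 0.0200×69.0 + 0.8600×132.0 = 115.5600 per 100000.
District 8: 0.1200×6.8 + 0.0200×70.8 + 0.8600×127.5 = 111.8820 per 100000.
Difference = 115.5600 − 111.8820 = 3.6780.

3.7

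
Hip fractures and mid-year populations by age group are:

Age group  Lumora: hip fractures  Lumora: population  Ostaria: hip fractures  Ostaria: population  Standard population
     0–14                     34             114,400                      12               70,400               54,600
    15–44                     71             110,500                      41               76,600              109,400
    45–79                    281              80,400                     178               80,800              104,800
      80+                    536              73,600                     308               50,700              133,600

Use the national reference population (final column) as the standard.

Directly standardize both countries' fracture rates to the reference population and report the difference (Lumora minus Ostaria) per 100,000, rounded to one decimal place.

Age-specific rates per 100,000 for Lumora: 29.72, 64.25, 349.50, 728.26.
For Ostaria: 17.05, 53.52, 220.30, 607.50.
Standard total = 402,400; weights = 0.1357, 0.2719, 0.2604, 0.3320.
Lumora: 0.1357×29.72 + 0.2719×64.25 + 0.2604×349.50 + 0.3320×728.26 = 354.3130 per 100,000.
Ostaria: 0.1357×17.05 + 0.2719×53.52 + 0.2604×220.30 + 0.3320×607.50 = 275.9313 per 100,000.
Difference = 354.3130 − 275.9313 = 78.3817.

78.4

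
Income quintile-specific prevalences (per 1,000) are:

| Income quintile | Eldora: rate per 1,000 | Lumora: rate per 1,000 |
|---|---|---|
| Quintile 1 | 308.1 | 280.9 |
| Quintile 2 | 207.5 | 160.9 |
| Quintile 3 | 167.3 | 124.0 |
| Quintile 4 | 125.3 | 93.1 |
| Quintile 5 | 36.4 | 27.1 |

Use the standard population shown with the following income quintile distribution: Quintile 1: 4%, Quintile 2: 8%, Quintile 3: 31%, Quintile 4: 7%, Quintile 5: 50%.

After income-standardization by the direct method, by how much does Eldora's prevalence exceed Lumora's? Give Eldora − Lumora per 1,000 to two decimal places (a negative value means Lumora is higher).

25.14

Standard weights: 0.04, 0.08, 0.31, 0.07, 0.50.
Eldora: 0.0400×308.1 + 0.0800×207.5 + 0.3100×167.3 + 0.0700×125.3 + 0.5000×36.4 = 107.7580 per 1,000.
Lumora: 0.0400×280.9 + 0.0800×160.9 + 0.3100×124.0 + 0.0700×93.1 + 0.5000×27.1 = 82.6150 per 1,000.
Difference = 107.7580 − 82.6150 = 25.1430.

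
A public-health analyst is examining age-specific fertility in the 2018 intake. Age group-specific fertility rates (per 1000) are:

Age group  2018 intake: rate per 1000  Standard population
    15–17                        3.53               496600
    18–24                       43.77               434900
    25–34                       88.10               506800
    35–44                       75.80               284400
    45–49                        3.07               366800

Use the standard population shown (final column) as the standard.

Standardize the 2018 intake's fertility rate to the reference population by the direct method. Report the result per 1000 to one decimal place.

42.2

Standard total = 2089500; weights = 0.2377, 0.2081, 0.2425, 0.1361, 0.1755.
Standardized rate: 0.2377×3.53 + 0.2081×43.77 + 0.2425×88.10 + 0.1361×75.80 + 0.1755×3.07 = 42.1734 per 1000.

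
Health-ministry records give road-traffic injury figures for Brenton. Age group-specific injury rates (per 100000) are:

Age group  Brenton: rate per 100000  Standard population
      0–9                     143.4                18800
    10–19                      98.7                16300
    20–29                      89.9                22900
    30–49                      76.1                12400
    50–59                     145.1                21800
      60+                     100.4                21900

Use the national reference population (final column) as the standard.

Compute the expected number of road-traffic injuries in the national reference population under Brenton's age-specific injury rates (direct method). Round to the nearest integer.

Expected road-traffic injuries = Σ (standard pop × age-specific rate ÷ 100000)
= 18800×143.4/100000 + 16300×98.7/100000 + 22900×89.9/100000 + 12400×76.1/100000 + 21800×145.1/100000 + 21900×100.4/100000
= 26.96 + 16.09 + 20.59 + 9.44 + 31.63 + 21.99 = 126.69.

127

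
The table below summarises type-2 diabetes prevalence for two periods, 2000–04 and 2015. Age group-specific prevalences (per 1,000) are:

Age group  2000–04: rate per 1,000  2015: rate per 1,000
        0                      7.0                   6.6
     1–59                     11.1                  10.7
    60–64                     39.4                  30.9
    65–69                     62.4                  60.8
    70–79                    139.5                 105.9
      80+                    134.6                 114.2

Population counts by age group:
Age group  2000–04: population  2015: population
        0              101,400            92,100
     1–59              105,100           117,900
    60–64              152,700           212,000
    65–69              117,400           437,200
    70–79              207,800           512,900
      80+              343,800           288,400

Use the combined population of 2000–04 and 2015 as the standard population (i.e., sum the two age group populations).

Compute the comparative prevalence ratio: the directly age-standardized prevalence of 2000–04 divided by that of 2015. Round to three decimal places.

Combined standard total = 2,688,700; weights = 0.0720, 0.0829, 0.1356, 0.2063, 0.2680, 0.2351.
2000–04: 0.0720×7.0 + 0.0829×11.1 + 0.1356×39.4 + 0.2063×62.4 + 0.2680×139.5 + 0.2351×134.6 = 88.6814 per 1,000.
2015: 0.0720×6.6 + 0.0829×10.7 + 0.1356×30.9 + 0.2063×60.8 + 0.2680×105.9 + 0.2351×114.2 = 73.3334 per 1,000.
Ratio = 88.6814 ÷ 73.3334 = 1.20929.

1.209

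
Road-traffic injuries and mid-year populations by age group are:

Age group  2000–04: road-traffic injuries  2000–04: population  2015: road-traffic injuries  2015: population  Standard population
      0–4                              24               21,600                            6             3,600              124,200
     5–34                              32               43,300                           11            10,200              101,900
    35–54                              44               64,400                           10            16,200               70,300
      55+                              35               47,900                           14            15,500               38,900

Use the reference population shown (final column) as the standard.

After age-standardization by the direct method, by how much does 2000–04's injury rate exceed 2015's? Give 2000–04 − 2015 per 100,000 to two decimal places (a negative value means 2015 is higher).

-31.51

Age-specific rates per 100,000 for 2000–04: 111.11, 73.90, 68.32, 73.07.
For 2015: 166.67, 107.84, 61.73, 90.32.
Standard total = 335,300; weights = 0.3704, 0.3039, 0.2097, 0.1160.
2000–04: 0.3704×111.11 + 0.3039×73.90 + 0.2097×68.32 + 0.1160×73.07 = 86.4187 per 100,000.
2015: 0.3704×166.67 + 0.3039×107.84 + 0.2097×61.73 + 0.1160×90.32 = 117.9310 per 100,000.
Difference = 86.4187 − 117.9310 = -31.5123.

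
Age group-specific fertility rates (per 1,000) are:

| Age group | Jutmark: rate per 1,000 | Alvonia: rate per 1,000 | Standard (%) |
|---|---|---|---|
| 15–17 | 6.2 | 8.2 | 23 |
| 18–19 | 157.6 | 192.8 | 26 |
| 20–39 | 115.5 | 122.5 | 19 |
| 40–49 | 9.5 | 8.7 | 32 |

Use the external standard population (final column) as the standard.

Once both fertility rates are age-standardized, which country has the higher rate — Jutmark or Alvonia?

Standard weights: 0.23, 0.26, 0.19, 0.32.
Jutmark: 0.2300×6.2 + 0.2600×157.6 + 0.1900×115.5 + 0.3200×9.5 = 67.3870 per 1,000.
Alvonia: 0.2300×8.2 + 0.2600×192.8 + 0.1900×122.5 + 0.3200×8.7 = 78.0730 per 1,000.

Alvonia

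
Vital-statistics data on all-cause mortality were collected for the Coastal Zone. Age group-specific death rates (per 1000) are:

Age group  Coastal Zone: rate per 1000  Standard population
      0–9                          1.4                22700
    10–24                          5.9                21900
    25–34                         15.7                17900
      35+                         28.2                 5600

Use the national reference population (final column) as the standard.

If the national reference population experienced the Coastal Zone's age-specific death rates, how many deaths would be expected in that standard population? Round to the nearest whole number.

600

Expected deaths = Σ (standard pop × age-specific rate ÷ 1000)
= 22700×1.4/1000 + 21900×5.9/1000 + 17900×15.7/1000 + 5600×28.2/1000
= 31.78 + 129.21 + 281.03 + 157.92 = 599.94.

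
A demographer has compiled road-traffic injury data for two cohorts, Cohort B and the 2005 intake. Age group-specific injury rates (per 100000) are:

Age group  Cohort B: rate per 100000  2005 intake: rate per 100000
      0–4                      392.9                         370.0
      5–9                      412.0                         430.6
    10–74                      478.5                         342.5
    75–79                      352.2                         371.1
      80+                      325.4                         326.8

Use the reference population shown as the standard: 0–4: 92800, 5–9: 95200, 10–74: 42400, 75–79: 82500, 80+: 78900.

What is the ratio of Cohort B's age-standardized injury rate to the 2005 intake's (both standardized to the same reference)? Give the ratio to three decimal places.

1.030

Standard total = 391800; weights = 0.2369, 0.2430, 0.1082, 0.2106, 0.2014.
Cohort B: 0.2369×392.9 + 0.2430×412.0 + 0.1082×478.5 + 0.2106×352.2 + 0.2014×325.4 = 384.6413 per 100000.
The 2005 intake: 0.2369×370.0 + 0.2430×430.6 + 0.1082×342.5 + 0.2106×371.1 + 0.2014×326.8 = 373.2807 per 100000.
Ratio = 384.6413 ÷ 373.2807 = 1.03043.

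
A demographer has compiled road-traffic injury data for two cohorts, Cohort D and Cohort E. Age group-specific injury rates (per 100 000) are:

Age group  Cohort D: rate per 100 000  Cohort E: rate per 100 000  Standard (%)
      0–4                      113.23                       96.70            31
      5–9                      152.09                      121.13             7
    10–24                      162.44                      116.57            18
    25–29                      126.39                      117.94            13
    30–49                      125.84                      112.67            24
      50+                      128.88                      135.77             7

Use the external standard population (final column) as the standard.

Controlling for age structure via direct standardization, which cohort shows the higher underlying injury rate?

Standard weights: 0.31, 0.07, 0.18, 0.13, 0.24, 0.07.
Cohort D: 0.3100×113.23 + 0.0700×152.09 + 0.1800×162.44 + 0.1300×126.39 + 0.2400×125.84 + 0.0700×128.88 = 130.6407 per 100 000.
Cohort E: 0.3100×96.70 + 0.0700×121.13 + 0.1800×116.57 + 0.1300×117.94 + 0.2400×112.67 + 0.0700×135.77 = 111.3156 per 100 000.

Cohort D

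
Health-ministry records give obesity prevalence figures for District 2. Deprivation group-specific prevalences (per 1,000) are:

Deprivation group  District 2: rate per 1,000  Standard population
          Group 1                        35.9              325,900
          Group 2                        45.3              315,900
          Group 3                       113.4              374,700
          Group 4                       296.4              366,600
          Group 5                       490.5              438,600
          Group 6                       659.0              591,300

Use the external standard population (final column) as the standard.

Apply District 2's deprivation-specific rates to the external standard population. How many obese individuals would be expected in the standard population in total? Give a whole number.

Expected obese individuals = Σ (standard pop × deprivation-specific rate ÷ 1,000)
= 325,900×35.9/1,000 + 315,900×45.3/1,000 + 374,700×113.4/1,000 + 366,600×296.4/1,000 + 438,600×490.5/1,000 + 591,300×659.0/1,000
= 11699.81 + 14310.27 + 42490.98 + 108660.24 + 215133.30 + 389666.70 = 781961.30.

781961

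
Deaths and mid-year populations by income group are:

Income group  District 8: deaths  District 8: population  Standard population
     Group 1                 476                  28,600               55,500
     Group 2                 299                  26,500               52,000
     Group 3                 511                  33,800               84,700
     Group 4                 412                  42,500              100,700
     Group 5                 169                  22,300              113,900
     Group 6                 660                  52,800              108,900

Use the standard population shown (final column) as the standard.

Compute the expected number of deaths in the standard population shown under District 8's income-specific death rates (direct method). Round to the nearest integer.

Income-specific rates per 1,000 for District 8: 16.643, 11.283, 15.118, 9.694, 7.578, 12.500.
Expected deaths = Σ (standard pop × income-specific rate ÷ 1,000)
= 55,500×16.643/1,000 + 52,000×11.283/1,000 + 84,700×15.118/1,000 + 100,700×9.694/1,000 + 113,900×7.578/1,000 + 108,900×12.500/1,000
= 923.71 + 586.72 + 1280.52 + 976.20 + 863.19 + 1361.25 = 5991.58.

5992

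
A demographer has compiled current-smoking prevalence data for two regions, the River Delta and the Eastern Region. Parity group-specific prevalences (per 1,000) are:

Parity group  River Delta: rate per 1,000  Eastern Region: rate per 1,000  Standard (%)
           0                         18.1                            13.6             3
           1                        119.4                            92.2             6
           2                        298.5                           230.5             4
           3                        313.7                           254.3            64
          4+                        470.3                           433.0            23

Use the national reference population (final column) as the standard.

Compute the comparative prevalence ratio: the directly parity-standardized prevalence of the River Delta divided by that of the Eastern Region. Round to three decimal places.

Standard weights: 0.03, 0.06, 0.04, 0.64, 0.23.
The River Delta: 0.0300×18.1 + 0.0600×119.4 + 0.0400×298.5 + 0.6400×313.7 + 0.2300×470.3 = 328.5840 per 1,000.
The Eastern Region: 0.0300×13.6 + 0.0600×92.2 + 0.0400×230.5 + 0.6400×254.3 + 0.2300×433.0 = 277.5020 per 1,000.
Ratio = 328.5840 ÷ 277.5020 = 1.18408.

1.184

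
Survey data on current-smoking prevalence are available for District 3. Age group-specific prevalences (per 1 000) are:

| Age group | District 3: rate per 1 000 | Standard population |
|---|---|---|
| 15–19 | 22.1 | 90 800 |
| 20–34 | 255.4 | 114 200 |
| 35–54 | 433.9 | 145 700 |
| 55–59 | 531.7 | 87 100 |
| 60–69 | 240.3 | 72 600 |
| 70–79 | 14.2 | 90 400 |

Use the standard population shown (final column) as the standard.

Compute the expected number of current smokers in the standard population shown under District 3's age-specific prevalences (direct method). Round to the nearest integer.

159433

Expected current smokers = Σ (standard pop × age-specific rate ÷ 1 000)
= 90 800×22.1/1 000 + 114 200×255.4/1 000 + 145 700×433.9/1 000 + 87 100×531.7/1 000 + 72 600×240.3/1 000 + 90 400×14.2/1 000
= 2006.68 + 29166.68 + 63219.23 + 46311.07 + 17445.78 + 1283.68 = 159433.12.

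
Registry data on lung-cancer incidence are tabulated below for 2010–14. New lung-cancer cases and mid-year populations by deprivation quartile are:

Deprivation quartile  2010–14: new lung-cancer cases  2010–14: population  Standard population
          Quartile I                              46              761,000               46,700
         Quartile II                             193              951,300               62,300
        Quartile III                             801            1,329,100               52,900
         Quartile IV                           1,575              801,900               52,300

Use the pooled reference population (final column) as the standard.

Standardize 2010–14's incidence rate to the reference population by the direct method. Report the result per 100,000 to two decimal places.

70.06

Deprivation-specific rates per 100,000 for 2010–14: 6.04, 20.29, 60.27, 196.41.
Standard total = 214,200; weights = 0.2180, 0.2908, 0.2470, 0.2442.
Standardized rate: 0.2180×6.04 + 0.2908×20.29 + 0.2470×60.27 + 0.2442×196.41 = 70.0583 per 100,000.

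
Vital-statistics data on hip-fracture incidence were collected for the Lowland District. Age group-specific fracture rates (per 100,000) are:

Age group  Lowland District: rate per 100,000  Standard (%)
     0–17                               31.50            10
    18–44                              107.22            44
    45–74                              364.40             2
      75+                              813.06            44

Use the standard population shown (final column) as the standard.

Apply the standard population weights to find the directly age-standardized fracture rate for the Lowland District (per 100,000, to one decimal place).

Standard weights: 0.10, 0.44, 0.02, 0.44.
Standardized rate: 0.1000×31.50 + 0.4400×107.22 + 0.0200×364.40 + 0.4400×813.06 = 415.3612 per 100,000.

415.4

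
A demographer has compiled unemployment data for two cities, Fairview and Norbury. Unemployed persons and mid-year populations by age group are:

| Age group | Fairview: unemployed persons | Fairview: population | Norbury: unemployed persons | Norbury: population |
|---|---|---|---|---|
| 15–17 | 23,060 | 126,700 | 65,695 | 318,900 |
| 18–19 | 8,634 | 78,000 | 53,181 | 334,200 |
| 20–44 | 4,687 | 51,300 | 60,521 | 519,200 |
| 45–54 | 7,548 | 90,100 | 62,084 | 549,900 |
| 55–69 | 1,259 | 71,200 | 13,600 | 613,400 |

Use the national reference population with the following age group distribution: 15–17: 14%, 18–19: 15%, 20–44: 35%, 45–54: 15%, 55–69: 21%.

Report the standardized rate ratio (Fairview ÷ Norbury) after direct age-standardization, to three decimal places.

0.785

Age-specific rates per 1,000 for Fairview: 182.005, 110.692, 91.365, 83.774, 17.683.
For Norbury: 206.005, 159.129, 116.566, 112.901, 22.172.
Standard weights: 0.14, 0.15, 0.35, 0.15, 0.21.
Fairview: 0.1400×182.005 + 0.1500×110.692 + 0.3500×91.365 + 0.1500×83.774 + 0.2100×17.683 = 90.3415 per 1,000.
Norbury: 0.1400×206.005 + 0.1500×159.129 + 0.3500×116.566 + 0.1500×112.901 + 0.2100×22.172 = 115.0992 per 1,000.
Ratio = 90.3415 ÷ 115.0992 = 0.78490.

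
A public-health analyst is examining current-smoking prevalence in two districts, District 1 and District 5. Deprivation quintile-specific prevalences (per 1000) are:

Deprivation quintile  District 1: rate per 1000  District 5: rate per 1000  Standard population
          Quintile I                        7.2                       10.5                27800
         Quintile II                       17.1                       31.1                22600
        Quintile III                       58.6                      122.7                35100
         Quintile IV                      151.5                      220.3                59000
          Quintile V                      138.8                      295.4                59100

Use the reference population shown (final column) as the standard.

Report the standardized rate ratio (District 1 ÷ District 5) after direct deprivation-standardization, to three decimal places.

0.553

Standard total = 203600; weights = 0.1365, 0.1110, 0.1724, 0.2898, 0.2903.
District 1: 0.1365×7.2 + 0.1110×17.1 + 0.1724×58.6 + 0.2898×151.5 + 0.2903×138.8 = 97.1761 per 1000.
District 5: 0.1365×10.5 + 0.1110×31.1 + 0.1724×122.7 + 0.2898×220.3 + 0.2903×295.4 = 175.6256 per 1000.
Ratio = 97.1761 ÷ 175.6256 = 0.55331.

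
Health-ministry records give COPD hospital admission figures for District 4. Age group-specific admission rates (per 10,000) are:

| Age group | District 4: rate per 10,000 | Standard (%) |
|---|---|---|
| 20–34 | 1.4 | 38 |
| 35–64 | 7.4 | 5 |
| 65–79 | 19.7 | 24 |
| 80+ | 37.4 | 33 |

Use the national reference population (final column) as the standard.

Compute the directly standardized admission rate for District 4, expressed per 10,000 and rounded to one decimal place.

Standard weights: 0.38, 0.05, 0.24, 0.33.
Standardized rate: 0.3800×1.4 + 0.0500×7.4 + 0.2400×19.7 + 0.3300×37.4 = 17.9720 per 10,000.

18.0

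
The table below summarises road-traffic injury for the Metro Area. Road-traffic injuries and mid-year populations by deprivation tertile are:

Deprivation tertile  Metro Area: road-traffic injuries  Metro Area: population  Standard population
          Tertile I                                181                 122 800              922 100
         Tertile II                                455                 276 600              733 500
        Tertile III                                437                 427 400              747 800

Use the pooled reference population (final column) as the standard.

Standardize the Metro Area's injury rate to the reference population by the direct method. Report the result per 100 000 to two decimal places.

138.57

Deprivation-specific rates per 100 000 for the Metro Area: 147.39, 164.50, 102.25.
Standard total = 2 403 400; weights = 0.3837, 0.3052, 0.3111.
Standardized rate: 0.3837×147.39 + 0.3052×164.50 + 0.3111×102.25 = 138.5665 per 100 000.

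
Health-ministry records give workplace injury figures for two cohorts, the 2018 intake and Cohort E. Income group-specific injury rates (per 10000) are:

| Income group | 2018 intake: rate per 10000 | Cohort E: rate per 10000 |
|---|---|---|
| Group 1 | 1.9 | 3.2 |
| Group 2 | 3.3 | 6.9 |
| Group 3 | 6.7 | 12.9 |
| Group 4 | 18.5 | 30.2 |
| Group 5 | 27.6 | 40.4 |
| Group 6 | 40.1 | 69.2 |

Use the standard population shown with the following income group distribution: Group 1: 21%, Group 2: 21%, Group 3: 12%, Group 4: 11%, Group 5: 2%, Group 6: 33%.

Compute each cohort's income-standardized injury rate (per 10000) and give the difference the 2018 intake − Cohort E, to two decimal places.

Standard weights: 0.21, 0.21, 0.12, 0.11, 0.02, 0.33.
The 2018 intake: 0.2100×1.9 + 0.2100×3.3 + 0.1200×6.7 + 0.1100×18.5 + 0.0200×27.6 + 0.3300×40.1 = 17.7160 per 10000.
Cohort E: 0.2100×3.2 + 0.2100×6.9 + 0.1200×12.9 + 0.1100×30.2 + 0.0200×40.4 + 0.3300×69.2 = 30.6350 per 10000.
Difference = 17.7160 − 30.6350 = -12.9190.

-12.92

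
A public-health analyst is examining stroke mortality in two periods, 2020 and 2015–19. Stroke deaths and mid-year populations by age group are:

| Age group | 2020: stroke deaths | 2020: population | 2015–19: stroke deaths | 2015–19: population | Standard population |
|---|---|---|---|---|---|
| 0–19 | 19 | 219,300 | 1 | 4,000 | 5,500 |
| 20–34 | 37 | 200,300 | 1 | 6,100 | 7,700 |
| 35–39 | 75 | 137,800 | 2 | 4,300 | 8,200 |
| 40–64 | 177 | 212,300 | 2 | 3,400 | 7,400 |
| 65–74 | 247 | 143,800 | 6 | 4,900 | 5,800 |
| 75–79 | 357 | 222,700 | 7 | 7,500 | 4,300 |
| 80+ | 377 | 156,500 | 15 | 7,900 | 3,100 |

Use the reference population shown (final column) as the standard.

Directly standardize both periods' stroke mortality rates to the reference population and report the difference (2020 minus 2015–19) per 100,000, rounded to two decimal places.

Age-specific rates per 100,000 for 2020: 8.66, 18.47, 54.43, 83.37, 171.77, 160.31, 240.89.
For 2015–19: 25.00, 16.39, 46.51, 58.82, 122.45, 93.33, 189.87.
Standard total = 42,000; weights = 0.1310, 0.1833, 0.1952, 0.1762, 0.1381, 0.1024, 0.0738.
2020: 0.1310×8.66 + 0.1833×18.47 + 0.1952×54.43 + 0.1762×83.37 + 0.1381×171.77 + 0.1024×160.31 + 0.0738×240.89 = 87.7494 per 100,000.
2015–19: 0.1310×25.00 + 0.1833×16.39 + 0.1952×46.51 + 0.1762×58.82 + 0.1381×122.45 + 0.1024×93.33 + 0.0738×189.87 = 66.2039 per 100,000.
Difference = 87.7494 − 66.2039 = 21.5455.

21.55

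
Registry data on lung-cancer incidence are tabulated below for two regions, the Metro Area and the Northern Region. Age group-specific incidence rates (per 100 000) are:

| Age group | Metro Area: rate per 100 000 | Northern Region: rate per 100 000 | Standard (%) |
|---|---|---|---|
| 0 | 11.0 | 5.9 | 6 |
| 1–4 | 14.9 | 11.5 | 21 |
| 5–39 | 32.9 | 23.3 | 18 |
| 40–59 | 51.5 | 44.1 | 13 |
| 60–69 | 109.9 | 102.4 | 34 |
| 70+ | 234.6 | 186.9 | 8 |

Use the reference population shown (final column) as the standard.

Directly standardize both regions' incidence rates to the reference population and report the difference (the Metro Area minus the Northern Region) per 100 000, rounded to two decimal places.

Standard weights: 0.06, 0.21, 0.18, 0.13, 0.34, 0.08.
The Metro Area: 0.0600×11.0 + 0.2100×14.9 + 0.1800×32.9 + 0.1300×51.5 + 0.3400×109.9 + 0.0800×234.6 = 72.5400 per 100 000.
The Northern Region: 0.0600×5.9 + 0.2100×11.5 + 0.1800×23.3 + 0.1300×44.1 + 0.3400×102.4 + 0.0800×186.9 = 62.4640 per 100 000.
Difference = 72.5400 − 62.4640 = 10.0760.

10.08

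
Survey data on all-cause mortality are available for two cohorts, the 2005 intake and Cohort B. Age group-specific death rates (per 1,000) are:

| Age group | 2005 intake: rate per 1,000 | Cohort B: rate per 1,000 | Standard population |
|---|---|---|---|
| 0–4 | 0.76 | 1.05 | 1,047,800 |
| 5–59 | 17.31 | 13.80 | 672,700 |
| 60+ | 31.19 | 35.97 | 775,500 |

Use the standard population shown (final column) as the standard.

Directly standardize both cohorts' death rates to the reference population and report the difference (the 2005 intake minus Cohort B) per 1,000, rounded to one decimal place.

-0.7

Standard total = 2,496,000; weights = 0.4198, 0.2695, 0.3107.
The 2005 intake: 0.4198×0.76 + 0.2695×17.31 + 0.3107×31.19 = 14.6749 per 1,000.
Cohort B: 0.4198×1.05 + 0.2695×13.80 + 0.3107×35.97 = 15.3358 per 1,000.
Difference = 14.6749 − 15.3358 = -0.6609.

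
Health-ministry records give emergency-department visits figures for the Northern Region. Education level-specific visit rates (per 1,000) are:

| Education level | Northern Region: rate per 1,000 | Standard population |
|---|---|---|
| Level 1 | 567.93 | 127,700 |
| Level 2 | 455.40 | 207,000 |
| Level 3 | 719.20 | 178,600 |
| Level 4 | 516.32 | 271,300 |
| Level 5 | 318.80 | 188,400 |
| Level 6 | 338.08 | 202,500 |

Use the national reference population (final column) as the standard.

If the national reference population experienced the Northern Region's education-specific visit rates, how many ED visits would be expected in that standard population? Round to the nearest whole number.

563842

Expected ED visits = Σ (standard pop × education-specific rate ÷ 1,000)
= 127,700×567.93/1,000 + 207,000×455.40/1,000 + 178,600×719.20/1,000 + 271,300×516.32/1,000 + 188,400×318.80/1,000 + 202,500×338.08/1,000
= 72524.66 + 94267.80 + 128449.12 + 140077.62 + 60061.92 + 68461.20 = 563842.32.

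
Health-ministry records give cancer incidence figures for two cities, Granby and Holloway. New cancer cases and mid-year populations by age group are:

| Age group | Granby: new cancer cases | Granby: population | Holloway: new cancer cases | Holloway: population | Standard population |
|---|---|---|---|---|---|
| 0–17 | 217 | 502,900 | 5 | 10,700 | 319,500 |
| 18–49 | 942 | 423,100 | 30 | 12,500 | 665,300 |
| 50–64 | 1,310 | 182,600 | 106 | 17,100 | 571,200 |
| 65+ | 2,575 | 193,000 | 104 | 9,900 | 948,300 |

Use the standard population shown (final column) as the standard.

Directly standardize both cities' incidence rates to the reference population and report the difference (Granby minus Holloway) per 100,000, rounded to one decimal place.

124.6

Age-specific rates per 100,000 for Granby: 43.15, 222.64, 717.42, 1334.20.
For Holloway: 46.73, 240.00, 619.88, 1050.51.
Standard total = 2,504,300; weights = 0.1276, 0.2657, 0.2281, 0.3787.
Granby: 0.1276×43.15 + 0.2657×222.64 + 0.2281×717.42 + 0.3787×1334.20 = 733.5051 per 100,000.
Holloway: 0.1276×46.73 + 0.2657×240.00 + 0.2281×619.88 + 0.3787×1050.51 = 608.9019 per 100,000.
Difference = 733.5051 − 608.9019 = 124.6032.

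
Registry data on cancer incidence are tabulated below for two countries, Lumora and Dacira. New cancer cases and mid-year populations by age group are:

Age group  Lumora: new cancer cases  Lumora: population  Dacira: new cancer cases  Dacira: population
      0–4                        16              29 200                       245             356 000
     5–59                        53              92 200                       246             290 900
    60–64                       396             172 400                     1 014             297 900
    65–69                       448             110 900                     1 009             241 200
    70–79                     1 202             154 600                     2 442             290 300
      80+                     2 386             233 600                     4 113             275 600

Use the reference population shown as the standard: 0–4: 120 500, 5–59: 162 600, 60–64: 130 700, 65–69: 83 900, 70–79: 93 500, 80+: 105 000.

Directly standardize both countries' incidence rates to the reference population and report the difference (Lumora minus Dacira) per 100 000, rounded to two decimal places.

Age-specific rates per 100 000 for Lumora: 54.79, 57.48, 229.70, 403.97, 777.49, 1021.40.
For Dacira: 68.82, 84.57, 340.38, 418.33, 841.20, 1492.38.
Standard total = 696 200; weights = 0.1731, 0.2336, 0.1877, 0.1205, 0.1343, 0.1508.
Lumora: 0.1731×54.79 + 0.2336×57.48 + 0.1877×229.70 + 0.1205×403.97 + 0.1343×777.49 + 0.1508×1021.40 = 373.1784 per 100 000.
Dacira: 0.1731×68.82 + 0.2336×84.57 + 0.1877×340.38 + 0.1205×418.33 + 0.1343×841.20 + 0.1508×1492.38 = 484.0285 per 100 000.
Difference = 373.1784 − 484.0285 = -110.8501.

-110.85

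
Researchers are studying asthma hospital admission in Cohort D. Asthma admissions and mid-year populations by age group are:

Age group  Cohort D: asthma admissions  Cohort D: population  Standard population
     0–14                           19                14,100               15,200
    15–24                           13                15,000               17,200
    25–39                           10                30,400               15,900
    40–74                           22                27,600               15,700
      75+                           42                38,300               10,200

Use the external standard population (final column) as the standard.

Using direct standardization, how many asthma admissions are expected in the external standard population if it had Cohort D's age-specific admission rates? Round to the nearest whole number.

64

Age-specific rates per 10,000 for Cohort D: 13.48, 8.67, 3.29, 7.97, 10.97.
Expected asthma admissions = Σ (standard pop × age-specific rate ÷ 10,000)
= 15,200×13.48/10,000 + 17,200×8.67/10,000 + 15,900×3.29/10,000 + 15,700×7.97/10,000 + 10,200×10.97/10,000
= 20.48 + 14.91 + 5.23 + 12.51 + 11.19 = 64.32.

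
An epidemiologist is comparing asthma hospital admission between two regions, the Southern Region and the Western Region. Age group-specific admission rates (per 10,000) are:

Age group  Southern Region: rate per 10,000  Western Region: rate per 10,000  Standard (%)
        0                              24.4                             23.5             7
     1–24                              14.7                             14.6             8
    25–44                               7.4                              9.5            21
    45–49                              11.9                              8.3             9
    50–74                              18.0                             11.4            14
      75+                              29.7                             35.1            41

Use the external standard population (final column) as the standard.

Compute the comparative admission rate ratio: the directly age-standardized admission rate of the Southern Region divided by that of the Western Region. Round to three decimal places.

Standard weights: 0.07, 0.08, 0.21, 0.09, 0.14, 0.41.
The Southern Region: 0.0700×24.4 + 0.0800×14.7 + 0.2100×7.4 + 0.0900×11.9 + 0.1400×18.0 + 0.4100×29.7 = 20.2060 per 10,000.
The Western Region: 0.0700×23.5 + 0.0800×14.6 + 0.2100×9.5 + 0.0900×8.3 + 0.1400×11.4 + 0.4100×35.1 = 21.5420 per 10,000.
Ratio = 20.2060 ÷ 21.5420 = 0.93798.

0.938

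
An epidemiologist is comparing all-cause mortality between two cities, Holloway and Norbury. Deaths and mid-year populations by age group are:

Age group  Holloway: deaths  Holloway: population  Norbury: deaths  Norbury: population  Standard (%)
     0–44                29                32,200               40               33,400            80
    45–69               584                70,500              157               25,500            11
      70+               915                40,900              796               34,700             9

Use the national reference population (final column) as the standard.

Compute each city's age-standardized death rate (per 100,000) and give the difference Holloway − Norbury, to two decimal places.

-5.47

Age-specific rates per 100,000 for Holloway: 90.06, 828.37, 2237.16.
For Norbury: 119.76, 615.69, 2293.95.
Standard weights: 0.80, 0.11, 0.09.
Holloway: 0.8000×90.06 + 0.1100×828.37 + 0.0900×2237.16 = 364.5150 per 100,000.
Norbury: 0.8000×119.76 + 0.1100×615.69 + 0.0900×2293.95 = 369.9892 per 100,000.
Difference = 364.5150 − 369.9892 = -5.4742.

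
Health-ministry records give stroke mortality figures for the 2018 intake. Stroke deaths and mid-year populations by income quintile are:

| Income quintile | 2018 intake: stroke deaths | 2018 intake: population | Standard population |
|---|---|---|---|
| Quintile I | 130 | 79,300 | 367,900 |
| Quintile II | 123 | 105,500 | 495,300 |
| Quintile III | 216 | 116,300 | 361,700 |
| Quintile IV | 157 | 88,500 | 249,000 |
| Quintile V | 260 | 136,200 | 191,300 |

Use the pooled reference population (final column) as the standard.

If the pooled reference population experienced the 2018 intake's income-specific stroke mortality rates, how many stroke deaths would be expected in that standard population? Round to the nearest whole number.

Income-specific rates per 100,000 for the 2018 intake: 163.93, 116.59, 185.73, 177.40, 190.90.
Expected stroke deaths = Σ (standard pop × income-specific rate ÷ 100,000)
= 367,900×163.93/100,000 + 495,300×116.59/100,000 + 361,700×185.73/100,000 + 249,000×177.40/100,000 + 191,300×190.90/100,000
= 603.11 + 577.46 + 671.77 + 441.73 + 365.18 = 2659.26.

2659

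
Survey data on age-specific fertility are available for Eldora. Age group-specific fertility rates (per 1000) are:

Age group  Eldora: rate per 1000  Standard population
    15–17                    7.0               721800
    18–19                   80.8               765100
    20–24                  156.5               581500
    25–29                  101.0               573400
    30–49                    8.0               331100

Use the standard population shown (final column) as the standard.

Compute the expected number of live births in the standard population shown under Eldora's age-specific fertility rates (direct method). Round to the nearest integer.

218440

Expected live births = Σ (standard pop × age-specific rate ÷ 1000)
= 721800×7.0/1000 + 765100×80.8/1000 + 581500×156.5/1000 + 573400×101.0/1000 + 331100×8.0/1000
= 5052.60 + 61820.08 + 91004.75 + 57913.40 + 2648.80 = 218439.63.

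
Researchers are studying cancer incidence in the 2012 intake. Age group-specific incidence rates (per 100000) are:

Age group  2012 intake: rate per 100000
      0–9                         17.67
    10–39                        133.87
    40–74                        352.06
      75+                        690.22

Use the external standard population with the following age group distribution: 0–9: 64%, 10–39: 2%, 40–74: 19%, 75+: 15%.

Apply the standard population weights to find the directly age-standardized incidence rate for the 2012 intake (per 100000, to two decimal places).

Standard weights: 0.64, 0.02, 0.19, 0.15.
Standardized rate: 0.6400×17.67 + 0.0200×133.87 + 0.1900×352.06 + 0.1500×690.22 = 184.4106 per 100000.

184.41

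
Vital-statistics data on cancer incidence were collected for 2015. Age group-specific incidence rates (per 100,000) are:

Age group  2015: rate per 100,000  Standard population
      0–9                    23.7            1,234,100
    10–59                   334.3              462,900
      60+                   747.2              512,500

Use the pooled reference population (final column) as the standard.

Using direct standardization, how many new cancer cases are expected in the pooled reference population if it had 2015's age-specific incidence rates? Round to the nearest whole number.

5669

Expected new cancer cases = Σ (standard pop × age-specific rate ÷ 100,000)
= 1,234,100×23.7/100,000 + 462,900×334.3/100,000 + 512,500×747.2/100,000
= 292.48 + 1547.47 + 3829.40 = 5669.36.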